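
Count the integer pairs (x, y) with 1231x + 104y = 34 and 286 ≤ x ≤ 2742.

24

gcd(1231, 104):
  1231 = 11×104 + 87
  104 = 1×87 + 17
  87 = 5×17 + 2
  17 = 8×2 + 1
  2 = 2×1
so gcd(1231, 104) = 1.
Back-substitute for Bézout coefficients:
  1 = 17 - 8×2
  ... = 1231×(-49) + 104×(580)
Scale by 34: particular solution (-1666, 19720); reduce x mod 104: (102, -1207).
General solution: x = 102 + 104t, y = -1207 - 1231t for integer t.
286 ≤ 102 + 104t ≤ 2742 gives t ∈ [2, 25], which is 24 values.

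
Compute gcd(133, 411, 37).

1

gcd(411, 133) = 1.
gcd(1, 37) = 1.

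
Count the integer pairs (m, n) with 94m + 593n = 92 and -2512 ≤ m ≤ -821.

gcd(593, 94) = 1  (593 = 6·94 + 29, 94 = 3·29 + 7, 29 = 4·7 + 1, 7 = 7·1).
Back-substituting, 94·(-82) + 593·(13) = 1.
Scale by 92: particular solution (-7544, 1196); reduce m mod 593: (165, -26).
General solution: m = 165 + 593t, n = -26 - 94t for integer t.
-2512 ≤ 165 + 593t ≤ -821 gives t ∈ [-4, -2], which is 3 values.

3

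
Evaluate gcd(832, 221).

gcd(832, 221) = 13  (832 = 3×221 + 169, 221 = 1×169 + 52, 169 = 3×52 + 13, 52 = 4×13).

13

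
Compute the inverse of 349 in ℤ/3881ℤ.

1201

gcd(3881, 349):
  3881 = 11*349 + 42
  349 = 8*42 + 13
  42 = 3*13 + 3
  13 = 4*3 + 1
  3 = 3*1
so gcd(3881, 349) = 1.
Back-substitute for Bézout coefficients:
  1 = 13 - 4*3
  ... = 349*(1201) + 3881*(-108)
So 349*1201 ≡ 1 (mod 3881), and 1201 mod 3881 = 1201.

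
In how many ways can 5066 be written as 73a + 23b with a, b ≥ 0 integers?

gcd(73, 23) = 1.
By Bézout, 73×(6) + 23×(-19) = 1.
One solution: (13, 179).
General: a = 13 + 23t, b = 179 - 73t.
a ≥ 0 ⇒ t ≥ 0; b ≥ 0 ⇒ t ≤ 2. So t ∈ [0, 2]: 3 solutions.

3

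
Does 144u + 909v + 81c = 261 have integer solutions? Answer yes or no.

gcd(909, 144) = 9  (909 = 6·144 + 45, 144 = 3·45 + 9, 45 = 5·9).
gcd(9, 81) = 9.
9 divides 261, so integer solutions exist.

yes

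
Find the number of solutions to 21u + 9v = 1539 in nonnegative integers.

gcd(21, 9) = 3.
By Bézout, 21×(1) + 9×(-2) = 3.
One solution: (0, 171).
General: u = 0 + 3t, v = 171 - 7t.
u ≥ 0 ⇒ t ≥ 0; v ≥ 0 ⇒ t ≤ 24. So t ∈ [0, 24]: 25 solutions.

25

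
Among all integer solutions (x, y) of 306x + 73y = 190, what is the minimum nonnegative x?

gcd(306, 73) = 1.
1 divides 190, so solutions exist.
By Bézout, 306*(-26) + 73*(109) = 1.
Scale by 190/1 = 190: (x₀, y₀) = (-4940, 20710).
General solution: x = -4940 + 73t, y = 20710 - 306t for integer t.
x ≥ 0: smallest is -4940 mod 73 = 24 (at t = 68), with y = -98.

24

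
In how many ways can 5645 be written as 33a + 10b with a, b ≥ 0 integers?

17

gcd(33, 10) = 1.
By Bézout, 33×(-3) + 10×(10) = 1.
One solution: (5, 548).
General: a = 5 + 10t, b = 548 - 33t.
a ≥ 0 ⇒ t ≥ 0; b ≥ 0 ⇒ t ≤ 16. So t ∈ [0, 16]: 17 solutions.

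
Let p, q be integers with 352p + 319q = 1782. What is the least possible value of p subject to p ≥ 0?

gcd(352, 319):
  352 = 1·319 + 33
  319 = 9·33 + 22
  33 = 1·22 + 11
  22 = 2·11
so gcd(352, 319) = 11.
11 divides 1782, so solutions exist.
Back-substitute for Bézout coefficients:
  11 = 33 - 1·22
  ... = 352·(10) + 319·(-11)
Scale by 1782/11 = 162: (p₀, q₀) = (1620, -1782).
General solution: p = 1620 + 29t, q = -1782 - 32t for integer t.
p ≥ 0: smallest is 1620 mod 29 = 25 (at t = -55), with q = -22.

25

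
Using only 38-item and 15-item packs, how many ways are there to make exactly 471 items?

1

Need nonnegative integers with 38j + 15k = 471.
gcd(38, 15) = 1, and 38·(2) + 15·(-5) = 1.
So (j₀, k₀) = (942, -2355); general j = 942 + 15t, k = -2355 - 38t.
j ≥ 0 ⇒ t ≥ -62; k ≥ 0 ⇒ t ≤ -62. That's 1 value of t.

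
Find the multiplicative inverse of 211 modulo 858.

61

gcd(858, 211):
  858 = 4·211 + 14
  211 = 15·14 + 1
  14 = 14·1
so gcd(858, 211) = 1.
Back-substitute for Bézout coefficients:
  1 = 211 - 15·14
  ... = 211·(61) + 858·(-15)
So 211·61 ≡ 1 (mod 858), and 61 mod 858 = 61.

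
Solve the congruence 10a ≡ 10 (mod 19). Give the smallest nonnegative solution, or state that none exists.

1

gcd(19, 10) = 1.
1 divides 10, so solutions exist.
By Bézout, 10*(2) + 19*(-1) = 1.
So 10*(2) ≡ 1 (mod 19); multiply by 10: a ≡ 20 (mod 19).
Smallest nonnegative: a = 20 mod 19 = 1.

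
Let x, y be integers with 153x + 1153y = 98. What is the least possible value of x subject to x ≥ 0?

76

gcd(1153, 153) = 1  (1153 = 7*153 + 82, 153 = 1*82 + 71, 82 = 1*71 + 11, 71 = 6*11 + 5, 11 = 2*5 + 1, 5 = 5*1).
1 divides 98, so solutions exist.
Back-substituting, 153*(-211) + 1153*(28) = 1.
Scale by 98/1 = 98: (x₀, y₀) = (-20678, 2744).
General solution: x = -20678 + 1153t, y = 2744 - 153t for integer t.
x ≥ 0: smallest is -20678 mod 1153 = 76 (at t = 18), with y = -10.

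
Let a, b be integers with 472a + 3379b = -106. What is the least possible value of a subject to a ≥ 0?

gcd(3379, 472) = 1  (3379 = 7*472 + 75, 472 = 6*75 + 22, 75 = 3*22 + 9, 22 = 2*9 + 4, 9 = 2*4 + 1, 4 = 4*1).
1 divides -106, so solutions exist.
Back-substituting, 472*(-766) + 3379*(107) = 1.
Scale by -106/1 = -106: (a₀, b₀) = (81196, -11342).
General solution: a = 81196 + 3379t, b = -11342 - 472t for integer t.
a ≥ 0: smallest is 81196 mod 3379 = 100 (at t = -24), with b = -14.

100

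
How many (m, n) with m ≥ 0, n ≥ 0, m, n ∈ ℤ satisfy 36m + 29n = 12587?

12

gcd(36, 29) = 1  (36 = 1×29 + 7, 29 = 4×7 + 1, 7 = 7×1).
Back-substituting, 36×(-4) + 29×(5) = 1.
Scale by 12587: one solution is (-50348, 62935). Reduce m mod 29: (25, 403).
General: m = 25 + 29t, n = 403 - 36t.
m ≥ 0 ⇒ t ≥ 0; n ≥ 0 ⇒ t ≤ 11. So t ∈ [0, 11]: 12 solutions.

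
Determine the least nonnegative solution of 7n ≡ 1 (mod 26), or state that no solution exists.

15

gcd(26, 7) = 1.
1 divides 1, so solutions exist.
By Bézout, 7*(-11) + 26*(3) = 1.
So 7*(-11) ≡ 1 (mod 26); multiply by 1: n ≡ -11 (mod 26).
Smallest nonnegative: n = -11 mod 26 = 15.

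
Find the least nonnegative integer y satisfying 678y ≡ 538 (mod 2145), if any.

no solution

gcd(2145, 678) = 3.
3 does not divide 538, so the congruence has no solution.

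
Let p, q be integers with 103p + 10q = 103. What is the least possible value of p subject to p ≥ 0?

1

gcd(103, 10):
  103 = 10×10 + 3
  10 = 3×3 + 1
  3 = 3×1
so gcd(103, 10) = 1.
1 divides 103, so solutions exist.
Back-substitute for Bézout coefficients:
  1 = 10 - 3×3
  ... = 103×(-3) + 10×(31)
Scale by 103/1 = 103: (p₀, q₀) = (-309, 3193).
General solution: p = -309 + 10t, q = 3193 - 103t for integer t.
p ≥ 0: smallest is -309 mod 10 = 1 (at t = 31), with q = 0.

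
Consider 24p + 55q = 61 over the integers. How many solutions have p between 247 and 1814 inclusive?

28

gcd(55, 24) = 1.
By Bézout, 24×(-16) + 55×(7) = 1.
Particular solution: (14, -5).
General solution: p = 14 + 55t, q = -5 - 24t for integer t.
247 ≤ 14 + 55t ≤ 1814 gives t ∈ [5, 32], which is 28 values.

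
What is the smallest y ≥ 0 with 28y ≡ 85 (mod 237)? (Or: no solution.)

130

gcd(237, 28):
  237 = 8*28 + 13
  28 = 2*13 + 2
  13 = 6*2 + 1
  2 = 2*1
so gcd(237, 28) = 1.
1 divides 85, so solutions exist.
Back-substitute for Bézout coefficients:
  1 = 13 - 6*2
  ... = 28*(-110) + 237*(13)
So 28*(-110) ≡ 1 (mod 237); multiply by 85: y ≡ -9350 (mod 237).
Smallest nonnegative: y = -9350 mod 237 = 130.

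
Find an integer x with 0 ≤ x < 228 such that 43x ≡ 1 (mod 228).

gcd(228, 43):
  228 = 5×43 + 13
  43 = 3×13 + 4
  13 = 3×4 + 1
  4 = 4×1
so gcd(228, 43) = 1.
Back-substitute for Bézout coefficients:
  1 = 13 - 3×4
  ... = 43×(-53) + 228×(10)
So 43×-53 ≡ 1 (mod 228), and -53 mod 228 = 175.

175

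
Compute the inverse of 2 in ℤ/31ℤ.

16

gcd(31, 2):
  31 = 15×2 + 1
  2 = 2×1
so gcd(31, 2) = 1.
Back-substitute for Bézout coefficients:
  1 = 31 - 15×2
  ... = 2×(-15) + 31×(1)
So 2×-15 ≡ 1 (mod 31), and -15 mod 31 = 16.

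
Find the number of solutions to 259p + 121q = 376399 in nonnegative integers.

gcd(259, 121) = 1.
By Bézout, 259×(57) + 121×(-122) = 1.
One solution: (112, 2871).
General: p = 112 + 121t, q = 2871 - 259t.
p ≥ 0 ⇒ t ≥ 0; q ≥ 0 ⇒ t ≤ 11. So t ∈ [0, 11]: 12 solutions.

12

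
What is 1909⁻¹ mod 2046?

1135

gcd(2046, 1909):
  2046 = 1×1909 + 137
  1909 = 13×137 + 128
  137 = 1×128 + 9
  128 = 14×9 + 2
  9 = 4×2 + 1
  2 = 2×1
so gcd(2046, 1909) = 1.
Back-substitute for Bézout coefficients:
  1 = 9 - 4×2
  ... = 1909×(-911) + 2046×(850)
So 1909×-911 ≡ 1 (mod 2046), and -911 mod 2046 = 1135.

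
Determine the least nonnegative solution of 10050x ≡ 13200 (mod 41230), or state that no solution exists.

309

gcd(41230, 10050) = 10.
10 divides 13200, so solutions exist.
By Bézout, 10050*(-1321) + 41230*(322) = 10.
So 10050*(-1321) ≡ 10 (mod 41230); multiply by 1320: x ≡ -1743720 (mod 4123).
Smallest nonnegative: x = -1743720 mod 4123 = 309.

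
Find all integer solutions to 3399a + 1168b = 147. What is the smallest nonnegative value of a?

gcd(3399, 1168):
  3399 = 2*1168 + 1063
  1168 = 1*1063 + 105
  1063 = 10*105 + 13
  105 = 8*13 + 1
  13 = 13*1
so gcd(3399, 1168) = 1.
1 divides 147, so solutions exist.
Back-substitute for Bézout coefficients:
  1 = 105 - 8*13
  ... = 3399*(-89) + 1168*(259)
Scale by 147/1 = 147: (a₀, b₀) = (-13083, 38073).
General solution: a = -13083 + 1168t, b = 38073 - 3399t for integer t.
a ≥ 0: smallest is -13083 mod 1168 = 933 (at t = 12), with b = -2715.

933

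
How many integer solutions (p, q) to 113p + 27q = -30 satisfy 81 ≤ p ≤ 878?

gcd(113, 27) = 1  (113 = 4×27 + 5, 27 = 5×5 + 2, 5 = 2×2 + 1, 2 = 2×1).
Back-substituting, 113×(11) + 27×(-46) = 1.
Scale by -30: particular solution (-330, 1380); reduce p mod 27: (21, -89).
General solution: p = 21 + 27t, q = -89 - 113t for integer t.
81 ≤ 21 + 27t ≤ 878 gives t ∈ [3, 31], which is 29 values.

29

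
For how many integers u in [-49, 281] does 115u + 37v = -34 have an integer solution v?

9

gcd(115, 37) = 1.
By Bézout, 115*(-9) + 37*(28) = 1.
Particular solution: (10, -32).
General solution: u = 10 + 37t, v = -32 - 115t for integer t.
-49 ≤ 10 + 37t ≤ 281 gives t ∈ [-1, 7], which is 9 values.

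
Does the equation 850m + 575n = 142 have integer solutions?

gcd(850, 575) = 25  (850 = 1×575 + 275, 575 = 2×275 + 25, 275 = 11×25).
25 does not divide 142 (remainder 17), so no integer solutions.

no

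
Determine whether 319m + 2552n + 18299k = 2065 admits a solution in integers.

no

gcd(2552, 319) = 319.
gcd(319, 18299) = 29.
29 does not divide 2065 (remainder 6), so no integer solutions.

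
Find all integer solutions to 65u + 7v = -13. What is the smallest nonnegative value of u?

gcd(65, 7) = 1.
1 divides -13, so solutions exist.
By Bézout, 65*(-3) + 7*(28) = 1.
Scale by -13/1 = -13: (u₀, v₀) = (39, -364).
General solution: u = 39 + 7t, v = -364 - 65t for integer t.
u ≥ 0: smallest is 39 mod 7 = 4 (at t = -5), with v = -39.

4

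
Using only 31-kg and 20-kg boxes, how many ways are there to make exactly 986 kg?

2

Need nonnegative integers with 31j + 20k = 986.
gcd(31, 20) = 1, and 31·(-9) + 20·(14) = 1.
So (j₀, k₀) = (-8874, 13804); general j = -8874 + 20t, k = 13804 - 31t.
j ≥ 0 ⇒ t ≥ 444; k ≥ 0 ⇒ t ≤ 445. That's 2 values of t.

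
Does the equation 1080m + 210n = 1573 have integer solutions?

no

gcd(1080, 210):
  1080 = 5·210 + 30
  210 = 7·30
so gcd(1080, 210) = 30.
30 does not divide 1573 (remainder 13), so no integer solutions.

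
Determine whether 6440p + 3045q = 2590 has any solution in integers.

yes

gcd(6440, 3045) = 35  (6440 = 2×3045 + 350, 3045 = 8×350 + 245, 350 = 1×245 + 105, 245 = 2×105 + 35, 105 = 3×35).
35 divides 2590, so integer solutions exist.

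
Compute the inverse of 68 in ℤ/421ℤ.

gcd(421, 68) = 1.
By Bézout, 68·(-130) + 421·(21) = 1.
So 68·-130 ≡ 1 (mod 421), and -130 mod 421 = 291.

291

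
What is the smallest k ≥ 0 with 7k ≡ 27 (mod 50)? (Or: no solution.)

11

gcd(50, 7) = 1.
1 divides 27, so solutions exist.
By Bézout, 7*(-7) + 50*(1) = 1.
So 7*(-7) ≡ 1 (mod 50); multiply by 27: k ≡ -189 (mod 50).
Smallest nonnegative: k = -189 mod 50 = 11.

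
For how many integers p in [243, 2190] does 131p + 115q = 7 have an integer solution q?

gcd(131, 115):
  131 = 1*115 + 16
  115 = 7*16 + 3
  16 = 5*3 + 1
  3 = 3*1
so gcd(131, 115) = 1.
Back-substitute for Bézout coefficients:
  1 = 16 - 5*3
  ... = 131*(36) + 115*(-41)
Scale by 7: particular solution (252, -287); reduce p mod 115: (22, -25).
General solution: p = 22 + 115t, q = -25 - 131t for integer t.
243 ≤ 22 + 115t ≤ 2190 gives t ∈ [2, 18], which is 17 values.

17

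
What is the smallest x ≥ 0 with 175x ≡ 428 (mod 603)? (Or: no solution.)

gcd(603, 175) = 1  (603 = 3×175 + 78, 175 = 2×78 + 19, 78 = 4×19 + 2, 19 = 9×2 + 1, 2 = 2×1).
1 divides 428, so solutions exist.
Back-substituting, 175×(286) + 603×(-83) = 1.
So 175×(286) ≡ 1 (mod 603); multiply by 428: x ≡ 122408 (mod 603).
Smallest nonnegative: x = 122408 mod 603 = 602.

602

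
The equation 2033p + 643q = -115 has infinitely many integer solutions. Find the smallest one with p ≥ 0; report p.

104

gcd(2033, 643):
  2033 = 3*643 + 104
  643 = 6*104 + 19
  104 = 5*19 + 9
  19 = 2*9 + 1
  9 = 9*1
so gcd(2033, 643) = 1.
1 divides -115, so solutions exist.
Back-substitute for Bézout coefficients:
  1 = 19 - 2*9
  ... = 2033*(-68) + 643*(215)
Scale by -115/1 = -115: (p₀, q₀) = (7820, -24725).
General solution: p = 7820 + 643t, q = -24725 - 2033t for integer t.
p ≥ 0: smallest is 7820 mod 643 = 104 (at t = -12), with q = -329.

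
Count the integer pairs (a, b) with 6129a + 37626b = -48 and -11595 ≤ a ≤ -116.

gcd(37626, 6129) = 3.
By Bézout, 6129*(1369) + 37626*(-223) = 3.
Particular solution: (3180, -518).
General solution: a = 3180 + 12542t, b = -518 - 2043t for integer t.
-11595 ≤ 3180 + 12542t ≤ -116 gives t ∈ [-1, -1], which is 1 value.

1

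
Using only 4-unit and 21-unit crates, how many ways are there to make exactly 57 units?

1

Need nonnegative integers with 4j + 21k = 57.
gcd(4, 21) = 1, and 4·(-5) + 21·(1) = 1.
So (j₀, k₀) = (-285, 57); general j = -285 + 21t, k = 57 - 4t.
j ≥ 0 ⇒ t ≥ 14; k ≥ 0 ⇒ t ≤ 14. That's 1 value of t.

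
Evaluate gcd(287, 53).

gcd(287, 53) = 1  (287 = 5*53 + 22, 53 = 2*22 + 9, 22 = 2*9 + 4, 9 = 2*4 + 1, 4 = 4*1).

1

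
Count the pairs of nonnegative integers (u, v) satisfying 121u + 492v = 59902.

1

gcd(492, 121) = 1.
By Bézout, 121×(61) + 492×(-15) = 1.
One solution: (430, 16).
General: u = 430 + 492t, v = 16 - 121t.
u ≥ 0 ⇒ t ≥ 0; v ≥ 0 ⇒ t ≤ 0. So t ∈ [0, 0]: 1 solution.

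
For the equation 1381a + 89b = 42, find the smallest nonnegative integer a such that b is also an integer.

gcd(1381, 89) = 1  (1381 = 15×89 + 46, 89 = 1×46 + 43, 46 = 1×43 + 3, 43 = 14×3 + 1, 3 = 3×1).
1 divides 42, so solutions exist.
Back-substituting, 1381×(-29) + 89×(450) = 1.
Scale by 42/1 = 42: (a₀, b₀) = (-1218, 18900).
General solution: a = -1218 + 89t, b = 18900 - 1381t for integer t.
a ≥ 0: smallest is -1218 mod 89 = 28 (at t = 14), with b = -434.

28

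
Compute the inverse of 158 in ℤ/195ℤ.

gcd(195, 158):
  195 = 1*158 + 37
  158 = 4*37 + 10
  37 = 3*10 + 7
  10 = 1*7 + 3
  7 = 2*3 + 1
  3 = 3*1
so gcd(195, 158) = 1.
Back-substitute for Bézout coefficients:
  1 = 7 - 2*3
  ... = 158*(-58) + 195*(47)
So 158*-58 ≡ 1 (mod 195), and -58 mod 195 = 137.

137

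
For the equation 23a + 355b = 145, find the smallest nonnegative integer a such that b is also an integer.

315

gcd(355, 23):
  355 = 15*23 + 10
  23 = 2*10 + 3
  10 = 3*3 + 1
  3 = 3*1
so gcd(355, 23) = 1.
1 divides 145, so solutions exist.
Back-substitute for Bézout coefficients:
  1 = 10 - 3*3
  ... = 23*(-108) + 355*(7)
Scale by 145/1 = 145: (a₀, b₀) = (-15660, 1015).
General solution: a = -15660 + 355t, b = 1015 - 23t for integer t.
a ≥ 0: smallest is -15660 mod 355 = 315 (at t = 45), with b = -20.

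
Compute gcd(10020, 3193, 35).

gcd(10020, 3193) = 1.
gcd(1, 35) = 1.

1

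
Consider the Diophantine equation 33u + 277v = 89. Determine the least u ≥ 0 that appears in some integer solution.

gcd(277, 33) = 1  (277 = 8*33 + 13, 33 = 2*13 + 7, 13 = 1*7 + 6, 7 = 1*6 + 1, 6 = 6*1).
1 divides 89, so solutions exist.
Back-substituting, 33*(42) + 277*(-5) = 1.
Scale by 89/1 = 89: (u₀, v₀) = (3738, -445).
General solution: u = 3738 + 277t, v = -445 - 33t for integer t.
u ≥ 0: smallest is 3738 mod 277 = 137 (at t = -13), with v = -16.

137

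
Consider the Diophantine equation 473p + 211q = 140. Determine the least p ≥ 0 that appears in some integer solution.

131

gcd(473, 211) = 1  (473 = 2·211 + 51, 211 = 4·51 + 7, 51 = 7·7 + 2, 7 = 3·2 + 1, 2 = 2·1).
1 divides 140, so solutions exist.
Back-substituting, 473·(-91) + 211·(204) = 1.
Scale by 140/1 = 140: (p₀, q₀) = (-12740, 28560).
General solution: p = -12740 + 211t, q = 28560 - 473t for integer t.
p ≥ 0: smallest is -12740 mod 211 = 131 (at t = 61), with q = -293.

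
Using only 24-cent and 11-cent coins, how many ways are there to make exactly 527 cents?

2

Need nonnegative integers with 24j + 11k = 527.
gcd(24, 11) = 1, and 24·(-5) + 11·(11) = 1.
So (j₀, k₀) = (-2635, 5797); general j = -2635 + 11t, k = 5797 - 24t.
j ≥ 0 ⇒ t ≥ 240; k ≥ 0 ⇒ t ≤ 241. That's 2 values of t.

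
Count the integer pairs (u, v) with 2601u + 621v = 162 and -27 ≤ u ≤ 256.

gcd(2601, 621) = 9.
By Bézout, 2601*(16) + 621*(-67) = 9.
Particular solution: (12, -50).
General solution: u = 12 + 69t, v = -50 - 289t for integer t.
-27 ≤ 12 + 69t ≤ 256 gives t ∈ [0, 3], which is 4 values.

4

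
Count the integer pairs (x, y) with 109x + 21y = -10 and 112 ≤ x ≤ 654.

gcd(109, 21) = 1  (109 = 5×21 + 4, 21 = 5×4 + 1, 4 = 4×1).
Back-substituting, 109×(-5) + 21×(26) = 1.
Scale by -10: particular solution (50, -260); reduce x mod 21: (8, -42).
General solution: x = 8 + 21t, y = -42 - 109t for integer t.
112 ≤ 8 + 21t ≤ 654 gives t ∈ [5, 30], which is 26 values.

26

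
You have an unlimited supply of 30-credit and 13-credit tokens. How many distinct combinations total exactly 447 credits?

1

Need nonnegative integers with 30j + 13k = 447.
gcd(30, 13) = 1, and 30·(-3) + 13·(7) = 1.
So (j₀, k₀) = (-1341, 3129); general j = -1341 + 13t, k = 3129 - 30t.
j ≥ 0 ⇒ t ≥ 104; k ≥ 0 ⇒ t ≤ 104. That's 1 value of t.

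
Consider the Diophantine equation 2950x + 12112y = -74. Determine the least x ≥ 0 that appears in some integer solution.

gcd(12112, 2950) = 2  (12112 = 4×2950 + 312, 2950 = 9×312 + 142, 312 = 2×142 + 28, 142 = 5×28 + 2, 28 = 14×2).
2 divides -74, so solutions exist.
Back-substituting, 2950×(427) + 12112×(-104) = 2.
Scale by -74/2 = -37: (x₀, y₀) = (-15799, 3848).
General solution: x = -15799 + 6056t, y = 3848 - 1475t for integer t.
x ≥ 0: smallest is -15799 mod 6056 = 2369 (at t = 3), with y = -577.

2369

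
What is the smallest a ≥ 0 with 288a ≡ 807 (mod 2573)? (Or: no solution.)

gcd(2573, 288):
  2573 = 8*288 + 269
  288 = 1*269 + 19
  269 = 14*19 + 3
  19 = 6*3 + 1
  3 = 3*1
so gcd(2573, 288) = 1.
1 divides 807, so solutions exist.
Back-substitute for Bézout coefficients:
  1 = 19 - 6*3
  ... = 288*(813) + 2573*(-91)
So 288*(813) ≡ 1 (mod 2573); multiply by 807: a ≡ 656091 (mod 2573).
Smallest nonnegative: a = 656091 mod 2573 = 2549.

2549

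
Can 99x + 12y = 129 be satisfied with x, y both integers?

yes

gcd(99, 12) = 3.
3 divides 129, so integer solutions exist.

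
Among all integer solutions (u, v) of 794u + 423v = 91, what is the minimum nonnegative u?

104

gcd(794, 423) = 1.
1 divides 91, so solutions exist.
By Bézout, 794·(122) + 423·(-229) = 1.
Scale by 91/1 = 91: (u₀, v₀) = (11102, -20839).
General solution: u = 11102 + 423t, v = -20839 - 794t for integer t.
u ≥ 0: smallest is 11102 mod 423 = 104 (at t = -26), with v = -195.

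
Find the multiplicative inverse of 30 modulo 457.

gcd(457, 30) = 1.
By Bézout, 30*(-198) + 457*(13) = 1.
So 30*-198 ≡ 1 (mod 457), and -198 mod 457 = 259.

259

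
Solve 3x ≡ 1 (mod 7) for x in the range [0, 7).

gcd(7, 3) = 1.
By Bézout, 3×(-2) + 7×(1) = 1.
So 3×-2 ≡ 1 (mod 7), and -2 mod 7 = 5.

5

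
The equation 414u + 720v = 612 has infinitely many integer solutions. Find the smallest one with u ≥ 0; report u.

38

gcd(720, 414):
  720 = 1×414 + 306
  414 = 1×306 + 108
  306 = 2×108 + 90
  108 = 1×90 + 18
  90 = 5×18
so gcd(720, 414) = 18.
18 divides 612, so solutions exist.
Back-substitute for Bézout coefficients:
  18 = 108 - 1×90
  ... = 414×(7) + 720×(-4)
Scale by 612/18 = 34: (u₀, v₀) = (238, -136).
General solution: u = 238 + 40t, v = -136 - 23t for integer t.
u ≥ 0: smallest is 238 mod 40 = 38 (at t = -5), with v = -21.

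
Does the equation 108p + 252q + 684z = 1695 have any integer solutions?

gcd(252, 108):
  252 = 2·108 + 36
  108 = 3·36
so gcd(252, 108) = 36.
gcd(36, 684) = 36.
36 does not divide 1695 (remainder 3), so no integer solutions.

no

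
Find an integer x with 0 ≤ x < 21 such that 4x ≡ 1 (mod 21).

16

gcd(21, 4):
  21 = 5×4 + 1
  4 = 4×1
so gcd(21, 4) = 1.
Back-substitute for Bézout coefficients:
  1 = 21 - 5×4
  ... = 4×(-5) + 21×(1)
So 4×-5 ≡ 1 (mod 21), and -5 mod 21 = 16.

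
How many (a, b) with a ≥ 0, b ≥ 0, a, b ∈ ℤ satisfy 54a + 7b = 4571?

gcd(54, 7) = 1.
By Bézout, 54×(3) + 7×(-23) = 1.
One solution: (0, 653).
General: a = 0 + 7t, b = 653 - 54t.
a ≥ 0 ⇒ t ≥ 0; b ≥ 0 ⇒ t ≤ 12. So t ∈ [0, 12]: 13 solutions.

13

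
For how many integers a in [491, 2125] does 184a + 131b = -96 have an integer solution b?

gcd(184, 131) = 1.
By Bézout, 184×(-42) + 131×(59) = 1.
Particular solution: (102, -144).
General solution: a = 102 + 131t, b = -144 - 184t for integer t.
491 ≤ 102 + 131t ≤ 2125 gives t ∈ [3, 15], which is 13 values.

13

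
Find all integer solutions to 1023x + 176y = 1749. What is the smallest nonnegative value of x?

11

gcd(1023, 176) = 11.
11 divides 1749, so solutions exist.
By Bézout, 1023×(5) + 176×(-29) = 11.
Scale by 1749/11 = 159: (x₀, y₀) = (795, -4611).
General solution: x = 795 + 16t, y = -4611 - 93t for integer t.
x ≥ 0: smallest is 795 mod 16 = 11 (at t = -49), with y = -54.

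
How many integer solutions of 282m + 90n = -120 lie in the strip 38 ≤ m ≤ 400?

24

gcd(282, 90) = 6.
By Bézout, 282*(-7) + 90*(22) = 6.
Particular solution: (5, -17).
General solution: m = 5 + 15t, n = -17 - 47t for integer t.
38 ≤ 5 + 15t ≤ 400 gives t ∈ [3, 26], which is 24 values.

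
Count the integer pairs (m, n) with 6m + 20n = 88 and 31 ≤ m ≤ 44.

gcd(20, 6) = 2.
By Bézout, 6·(-3) + 20·(1) = 2.
Particular solution: (8, 2).
General solution: m = 8 + 10t, n = 2 - 3t for integer t.
31 ≤ 8 + 10t ≤ 44 gives t ∈ [3, 3], which is 1 value.

1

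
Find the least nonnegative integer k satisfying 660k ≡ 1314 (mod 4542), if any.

642

gcd(4542, 660) = 6  (4542 = 6*660 + 582, 660 = 1*582 + 78, 582 = 7*78 + 36, 78 = 2*36 + 6, 36 = 6*6).
6 divides 1314, so solutions exist.
Back-substituting, 660*(117) + 4542*(-17) = 6.
So 660*(117) ≡ 6 (mod 4542); multiply by 219: k ≡ 25623 (mod 757).
Smallest nonnegative: k = 25623 mod 757 = 642.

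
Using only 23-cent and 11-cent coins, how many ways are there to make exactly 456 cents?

2

Need nonnegative integers with 23j + 11k = 456.
gcd(23, 11) = 1, and 23·(1) + 11·(-2) = 1.
So (j₀, k₀) = (456, -912); general j = 456 + 11t, k = -912 - 23t.
j ≥ 0 ⇒ t ≥ -41; k ≥ 0 ⇒ t ≤ -40. That's 2 values of t.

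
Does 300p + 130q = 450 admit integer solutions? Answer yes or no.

yes

gcd(300, 130) = 10  (300 = 2*130 + 40, 130 = 3*40 + 10, 40 = 4*10).
10 divides 450, so integer solutions exist.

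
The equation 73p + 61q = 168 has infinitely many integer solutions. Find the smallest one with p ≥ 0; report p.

gcd(73, 61) = 1.
1 divides 168, so solutions exist.
By Bézout, 73*(-5) + 61*(6) = 1.
Scale by 168/1 = 168: (p₀, q₀) = (-840, 1008).
General solution: p = -840 + 61t, q = 1008 - 73t for integer t.
p ≥ 0: smallest is -840 mod 61 = 14 (at t = 14), with q = -14.

14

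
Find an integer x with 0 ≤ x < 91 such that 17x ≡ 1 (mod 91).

75

gcd(91, 17) = 1.
By Bézout, 17×(-16) + 91×(3) = 1.
So 17×-16 ≡ 1 (mod 91), and -16 mod 91 = 75.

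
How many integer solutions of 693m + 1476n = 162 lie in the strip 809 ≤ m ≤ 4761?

24

gcd(1476, 693) = 9  (1476 = 2*693 + 90, 693 = 7*90 + 63, 90 = 1*63 + 27, 63 = 2*27 + 9, 27 = 3*9).
Back-substituting, 693*(49) + 1476*(-23) = 9.
Scale by 18: particular solution (882, -414); reduce m mod 164: (62, -29).
General solution: m = 62 + 164t, n = -29 - 77t for integer t.
809 ≤ 62 + 164t ≤ 4761 gives t ∈ [5, 28], which is 24 values.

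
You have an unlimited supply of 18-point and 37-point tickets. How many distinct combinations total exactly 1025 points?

Need nonnegative integers with 18j + 37k = 1025.
gcd(18, 37) = 1, and 18·(-2) + 37·(1) = 1.
So (j₀, k₀) = (-2050, 1025); general j = -2050 + 37t, k = 1025 - 18t.
j ≥ 0 ⇒ t ≥ 56; k ≥ 0 ⇒ t ≤ 56. That's 1 value of t.

1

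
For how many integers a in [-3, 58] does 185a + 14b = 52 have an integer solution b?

gcd(185, 14) = 1.
By Bézout, 185×(5) + 14×(-66) = 1.
Particular solution: (8, -102).
General solution: a = 8 + 14t, b = -102 - 185t for integer t.
-3 ≤ 8 + 14t ≤ 58 gives t ∈ [0, 3], which is 4 values.

4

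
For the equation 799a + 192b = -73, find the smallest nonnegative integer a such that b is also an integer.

gcd(799, 192):
  799 = 4·192 + 31
  192 = 6·31 + 6
  31 = 5·6 + 1
  6 = 6·1
so gcd(799, 192) = 1.
1 divides -73, so solutions exist.
Back-substitute for Bézout coefficients:
  1 = 31 - 5·6
  ... = 799·(31) + 192·(-129)
Scale by -73/1 = -73: (a₀, b₀) = (-2263, 9417).
General solution: a = -2263 + 192t, b = 9417 - 799t for integer t.
a ≥ 0: smallest is -2263 mod 192 = 41 (at t = 12), with b = -171.

41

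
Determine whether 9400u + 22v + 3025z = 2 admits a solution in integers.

yes

gcd(9400, 22) = 2  (9400 = 427×22 + 6, 22 = 3×6 + 4, 6 = 1×4 + 2, 4 = 2×2).
gcd(2, 3025) = 1.
1 divides 2, so integer solutions exist.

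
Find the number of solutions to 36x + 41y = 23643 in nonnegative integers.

16

gcd(41, 36) = 1.
By Bézout, 36*(8) + 41*(-7) = 1.
One solution: (11, 567).
General: x = 11 + 41t, y = 567 - 36t.
x ≥ 0 ⇒ t ≥ 0; y ≥ 0 ⇒ t ≤ 15. So t ∈ [0, 15]: 16 solutions.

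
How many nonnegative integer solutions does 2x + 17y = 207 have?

gcd(17, 2) = 1.
By Bézout, 2·(-8) + 17·(1) = 1.
One solution: (10, 11).
General: x = 10 + 17t, y = 11 - 2t.
x ≥ 0 ⇒ t ≥ 0; y ≥ 0 ⇒ t ≤ 5. So t ∈ [0, 5]: 6 solutions.

6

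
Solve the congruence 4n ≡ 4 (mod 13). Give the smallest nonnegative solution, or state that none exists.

gcd(13, 4) = 1.
1 divides 4, so solutions exist.
By Bézout, 4*(-3) + 13*(1) = 1.
So 4*(-3) ≡ 1 (mod 13); multiply by 4: n ≡ -12 (mod 13).
Smallest nonnegative: n = -12 mod 13 = 1.

1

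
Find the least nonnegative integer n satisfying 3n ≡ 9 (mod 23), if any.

gcd(23, 3) = 1  (23 = 7×3 + 2, 3 = 1×2 + 1, 2 = 2×1).
1 divides 9, so solutions exist.
Back-substituting, 3×(8) + 23×(-1) = 1.
So 3×(8) ≡ 1 (mod 23); multiply by 9: n ≡ 72 (mod 23).
Smallest nonnegative: n = 72 mod 23 = 3.

3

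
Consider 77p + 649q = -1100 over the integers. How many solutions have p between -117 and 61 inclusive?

gcd(649, 77) = 11.
By Bézout, 77·(17) + 649·(-2) = 11.
Particular solution: (11, -3).
General solution: p = 11 + 59t, q = -3 - 7t for integer t.
-117 ≤ 11 + 59t ≤ 61 gives t ∈ [-2, 0], which is 3 values.

3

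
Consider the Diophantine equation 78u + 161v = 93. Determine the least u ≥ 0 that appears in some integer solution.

156

gcd(161, 78):
  161 = 2*78 + 5
  78 = 15*5 + 3
  5 = 1*3 + 2
  3 = 1*2 + 1
  2 = 2*1
so gcd(161, 78) = 1.
1 divides 93, so solutions exist.
Back-substitute for Bézout coefficients:
  1 = 3 - 1*2
  ... = 78*(64) + 161*(-31)
Scale by 93/1 = 93: (u₀, v₀) = (5952, -2883).
General solution: u = 5952 + 161t, v = -2883 - 78t for integer t.
u ≥ 0: smallest is 5952 mod 161 = 156 (at t = -36), with v = -75.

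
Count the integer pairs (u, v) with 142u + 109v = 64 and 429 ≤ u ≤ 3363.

27

gcd(142, 109) = 1.
By Bézout, 142*(-33) + 109*(43) = 1.
Particular solution: (68, -88).
General solution: u = 68 + 109t, v = -88 - 142t for integer t.
429 ≤ 68 + 109t ≤ 3363 gives t ∈ [4, 30], which is 27 values.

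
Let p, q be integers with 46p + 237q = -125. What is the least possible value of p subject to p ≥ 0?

157

gcd(237, 46):
  237 = 5*46 + 7
  46 = 6*7 + 4
  7 = 1*4 + 3
  4 = 1*3 + 1
  3 = 3*1
so gcd(237, 46) = 1.
1 divides -125, so solutions exist.
Back-substitute for Bézout coefficients:
  1 = 4 - 1*3
  ... = 46*(67) + 237*(-13)
Scale by -125/1 = -125: (p₀, q₀) = (-8375, 1625).
General solution: p = -8375 + 237t, q = 1625 - 46t for integer t.
p ≥ 0: smallest is -8375 mod 237 = 157 (at t = 36), with q = -31.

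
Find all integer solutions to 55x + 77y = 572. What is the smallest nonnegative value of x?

2

gcd(77, 55):
  77 = 1*55 + 22
  55 = 2*22 + 11
  22 = 2*11
so gcd(77, 55) = 11.
11 divides 572, so solutions exist.
Back-substitute for Bézout coefficients:
  11 = 55 - 2*22
  ... = 55*(3) + 77*(-2)
Scale by 572/11 = 52: (x₀, y₀) = (156, -104).
General solution: x = 156 + 7t, y = -104 - 5t for integer t.
x ≥ 0: smallest is 156 mod 7 = 2 (at t = -22), with y = 6.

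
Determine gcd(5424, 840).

24

gcd(5424, 840):
  5424 = 6·840 + 384
  840 = 2·384 + 72
  384 = 5·72 + 24
  72 = 3·24
so gcd(5424, 840) = 24.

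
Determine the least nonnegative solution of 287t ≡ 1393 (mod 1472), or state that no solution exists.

687

gcd(1472, 287) = 1  (1472 = 5·287 + 37, 287 = 7·37 + 28, 37 = 1·28 + 9, 28 = 3·9 + 1, 9 = 9·1).
1 divides 1393, so solutions exist.
Back-substituting, 287·(159) + 1472·(-31) = 1.
So 287·(159) ≡ 1 (mod 1472); multiply by 1393: t ≡ 221487 (mod 1472).
Smallest nonnegative: t = 221487 mod 1472 = 687.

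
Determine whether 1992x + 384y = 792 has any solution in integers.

gcd(1992, 384):
  1992 = 5×384 + 72
  384 = 5×72 + 24
  72 = 3×24
so gcd(1992, 384) = 24.
24 divides 792, so integer solutions exist.

yes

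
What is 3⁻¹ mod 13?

gcd(13, 3) = 1  (13 = 4*3 + 1, 3 = 3*1).
Back-substituting, 3*(-4) + 13*(1) = 1.
So 3*-4 ≡ 1 (mod 13), and -4 mod 13 = 9.

9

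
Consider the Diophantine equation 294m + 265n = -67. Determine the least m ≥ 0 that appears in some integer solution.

217

gcd(294, 265) = 1  (294 = 1*265 + 29, 265 = 9*29 + 4, 29 = 7*4 + 1, 4 = 4*1).
1 divides -67, so solutions exist.
Back-substituting, 294*(64) + 265*(-71) = 1.
Scale by -67/1 = -67: (m₀, n₀) = (-4288, 4757).
General solution: m = -4288 + 265t, n = 4757 - 294t for integer t.
m ≥ 0: smallest is -4288 mod 265 = 217 (at t = 17), with n = -241.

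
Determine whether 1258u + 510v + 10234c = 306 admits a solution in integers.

gcd(1258, 510) = 34.
gcd(34, 10234) = 34.
34 divides 306, so integer solutions exist.

yes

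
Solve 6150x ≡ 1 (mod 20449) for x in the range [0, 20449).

gcd(20449, 6150):
  20449 = 3*6150 + 1999
  6150 = 3*1999 + 153
  1999 = 13*153 + 10
  153 = 15*10 + 3
  10 = 3*3 + 1
  3 = 3*1
so gcd(20449, 6150) = 1.
Back-substitute for Bézout coefficients:
  1 = 10 - 3*3
  ... = 6150*(-6148) + 20449*(1849)
So 6150*-6148 ≡ 1 (mod 20449), and -6148 mod 20449 = 14301.

14301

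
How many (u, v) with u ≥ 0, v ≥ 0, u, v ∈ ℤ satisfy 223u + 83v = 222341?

12

gcd(223, 83):
  223 = 2×83 + 57
  83 = 1×57 + 26
  57 = 2×26 + 5
  26 = 5×5 + 1
  5 = 5×1
so gcd(223, 83) = 1.
Back-substitute for Bézout coefficients:
  1 = 26 - 5×5
  ... = 223×(-16) + 83×(43)
Scale by 222341: one solution is (-3557456, 9560663). Reduce u mod 83: (7, 2660).
General: u = 7 + 83t, v = 2660 - 223t.
u ≥ 0 ⇒ t ≥ 0; v ≥ 0 ⇒ t ≤ 11. So t ∈ [0, 11]: 12 solutions.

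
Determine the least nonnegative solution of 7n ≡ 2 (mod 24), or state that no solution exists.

14

gcd(24, 7) = 1.
1 divides 2, so solutions exist.
By Bézout, 7·(7) + 24·(-2) = 1.
So 7·(7) ≡ 1 (mod 24); multiply by 2: n ≡ 14 (mod 24).
Smallest nonnegative: n = 14 mod 24 = 14.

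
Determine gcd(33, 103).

gcd(103, 33):
  103 = 3·33 + 4
  33 = 8·4 + 1
  4 = 4·1
so gcd(103, 33) = 1.

1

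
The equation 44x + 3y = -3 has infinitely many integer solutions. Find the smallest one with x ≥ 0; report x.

0

gcd(44, 3):
  44 = 14×3 + 2
  3 = 1×2 + 1
  2 = 2×1
so gcd(44, 3) = 1.
1 divides -3, so solutions exist.
Back-substitute for Bézout coefficients:
  1 = 3 - 1×2
  ... = 44×(-1) + 3×(15)
Scale by -3/1 = -3: (x₀, y₀) = (3, -45).
General solution: x = 3 + 3t, y = -45 - 44t for integer t.
x ≥ 0: smallest is 3 mod 3 = 0 (at t = -1), with y = -1.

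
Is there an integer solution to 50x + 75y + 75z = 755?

no

gcd(75, 50) = 25  (75 = 1·50 + 25, 50 = 2·25).
gcd(25, 75) = 25.
25 does not divide 755 (remainder 5), so no integer solutions.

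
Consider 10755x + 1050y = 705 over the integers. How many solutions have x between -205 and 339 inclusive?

gcd(10755, 1050) = 15  (10755 = 10*1050 + 255, 1050 = 4*255 + 30, 255 = 8*30 + 15, 30 = 2*15).
Back-substituting, 10755*(33) + 1050*(-338) = 15.
Scale by 47: particular solution (1551, -15886); reduce x mod 70: (11, -112).
General solution: x = 11 + 70t, y = -112 - 717t for integer t.
-205 ≤ 11 + 70t ≤ 339 gives t ∈ [-3, 4], which is 8 values.

8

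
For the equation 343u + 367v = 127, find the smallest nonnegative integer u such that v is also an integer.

gcd(367, 343):
  367 = 1*343 + 24
  343 = 14*24 + 7
  24 = 3*7 + 3
  7 = 2*3 + 1
  3 = 3*1
so gcd(367, 343) = 1.
1 divides 127, so solutions exist.
Back-substitute for Bézout coefficients:
  1 = 7 - 2*3
  ... = 343*(107) + 367*(-100)
Scale by 127/1 = 127: (u₀, v₀) = (13589, -12700).
General solution: u = 13589 + 367t, v = -12700 - 343t for integer t.
u ≥ 0: smallest is 13589 mod 367 = 10 (at t = -37), with v = -9.

10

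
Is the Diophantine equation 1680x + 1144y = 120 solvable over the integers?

yes

gcd(1680, 1144) = 8.
8 divides 120, so integer solutions exist.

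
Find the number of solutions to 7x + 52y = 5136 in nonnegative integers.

gcd(52, 7) = 1  (52 = 7*7 + 3, 7 = 2*3 + 1, 3 = 3*1).
Back-substituting, 7*(15) + 52*(-2) = 1.
Scale by 5136: one solution is (77040, -10272). Reduce x mod 52: (28, 95).
General: x = 28 + 52t, y = 95 - 7t.
x ≥ 0 ⇒ t ≥ 0; y ≥ 0 ⇒ t ≤ 13. So t ∈ [0, 13]: 14 solutions.

14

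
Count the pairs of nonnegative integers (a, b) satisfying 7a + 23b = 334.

gcd(23, 7) = 1.
By Bézout, 7*(10) + 23*(-3) = 1.
One solution: (5, 13).
General: a = 5 + 23t, b = 13 - 7t.
a ≥ 0 ⇒ t ≥ 0; b ≥ 0 ⇒ t ≤ 1. So t ∈ [0, 1]: 2 solutions.

2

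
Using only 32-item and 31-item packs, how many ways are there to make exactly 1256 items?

Need nonnegative integers with 32j + 31k = 1256.
gcd(32, 31) = 1, and 32·(1) + 31·(-1) = 1.
So (j₀, k₀) = (1256, -1256); general j = 1256 + 31t, k = -1256 - 32t.
j ≥ 0 ⇒ t ≥ -40; k ≥ 0 ⇒ t ≤ -40. That's 1 value of t.

1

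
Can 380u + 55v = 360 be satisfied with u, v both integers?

gcd(380, 55) = 5  (380 = 6*55 + 50, 55 = 1*50 + 5, 50 = 10*5).
5 divides 360, so integer solutions exist.

yes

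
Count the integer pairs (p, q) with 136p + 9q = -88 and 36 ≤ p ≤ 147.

gcd(136, 9) = 1  (136 = 15·9 + 1, 9 = 9·1).
Back-substituting, 136·(1) + 9·(-15) = 1.
Scale by -88: particular solution (-88, 1320); reduce p mod 9: (2, -40).
General solution: p = 2 + 9t, q = -40 - 136t for integer t.
36 ≤ 2 + 9t ≤ 147 gives t ∈ [4, 16], which is 13 values.

13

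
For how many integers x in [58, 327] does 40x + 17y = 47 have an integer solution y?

15

gcd(40, 17) = 1  (40 = 2×17 + 6, 17 = 2×6 + 5, 6 = 1×5 + 1, 5 = 5×1).
Back-substituting, 40×(3) + 17×(-7) = 1.
Scale by 47: particular solution (141, -329); reduce x mod 17: (5, -9).
General solution: x = 5 + 17t, y = -9 - 40t for integer t.
58 ≤ 5 + 17t ≤ 327 gives t ∈ [4, 18], which is 15 values.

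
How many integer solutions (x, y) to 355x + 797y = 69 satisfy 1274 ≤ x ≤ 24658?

gcd(797, 355) = 1.
By Bézout, 355×(229) + 797×(-102) = 1.
Particular solution: (658, -293).
General solution: x = 658 + 797t, y = -293 - 355t for integer t.
1274 ≤ 658 + 797t ≤ 24658 gives t ∈ [1, 30], which is 30 values.

30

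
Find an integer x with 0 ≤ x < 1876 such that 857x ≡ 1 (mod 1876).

gcd(1876, 857):
  1876 = 2×857 + 162
  857 = 5×162 + 47
  162 = 3×47 + 21
  47 = 2×21 + 5
  21 = 4×5 + 1
  5 = 5×1
so gcd(1876, 857) = 1.
Back-substitute for Bézout coefficients:
  1 = 21 - 4×5
  ... = 857×(-359) + 1876×(164)
So 857×-359 ≡ 1 (mod 1876), and -359 mod 1876 = 1517.

1517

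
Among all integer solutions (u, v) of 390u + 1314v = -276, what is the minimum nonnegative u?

gcd(1314, 390):
  1314 = 3*390 + 144
  390 = 2*144 + 102
  144 = 1*102 + 42
  102 = 2*42 + 18
  42 = 2*18 + 6
  18 = 3*6
so gcd(1314, 390) = 6.
6 divides -276, so solutions exist.
Back-substitute for Bézout coefficients:
  6 = 42 - 2*18
  ... = 390*(-64) + 1314*(19)
Scale by -276/6 = -46: (u₀, v₀) = (2944, -874).
General solution: u = 2944 + 219t, v = -874 - 65t for integer t.
u ≥ 0: smallest is 2944 mod 219 = 97 (at t = -13), with v = -29.

97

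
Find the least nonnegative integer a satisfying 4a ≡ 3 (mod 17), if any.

5

gcd(17, 4) = 1.
1 divides 3, so solutions exist.
By Bézout, 4×(-4) + 17×(1) = 1.
So 4×(-4) ≡ 1 (mod 17); multiply by 3: a ≡ -12 (mod 17).
Smallest nonnegative: a = -12 mod 17 = 5.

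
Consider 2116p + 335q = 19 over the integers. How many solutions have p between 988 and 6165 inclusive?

gcd(2116, 335) = 1  (2116 = 6*335 + 106, 335 = 3*106 + 17, 106 = 6*17 + 4, 17 = 4*4 + 1, 4 = 4*1).
Back-substituting, 2116*(-79) + 335*(499) = 1.
Scale by 19: particular solution (-1501, 9481); reduce p mod 335: (174, -1099).
General solution: p = 174 + 335t, q = -1099 - 2116t for integer t.
988 ≤ 174 + 335t ≤ 6165 gives t ∈ [3, 17], which is 15 values.

15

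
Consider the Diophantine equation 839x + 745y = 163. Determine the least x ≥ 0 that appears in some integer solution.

612

gcd(839, 745):
  839 = 1·745 + 94
  745 = 7·94 + 87
  94 = 1·87 + 7
  87 = 12·7 + 3
  7 = 2·3 + 1
  3 = 3·1
so gcd(839, 745) = 1.
1 divides 163, so solutions exist.
Back-substitute for Bézout coefficients:
  1 = 7 - 2·3
  ... = 839·(214) + 745·(-241)
Scale by 163/1 = 163: (x₀, y₀) = (34882, -39283).
General solution: x = 34882 + 745t, y = -39283 - 839t for integer t.
x ≥ 0: smallest is 34882 mod 745 = 612 (at t = -46), with y = -689.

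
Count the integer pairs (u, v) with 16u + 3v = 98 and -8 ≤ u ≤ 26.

12

gcd(16, 3):
  16 = 5×3 + 1
  3 = 3×1
so gcd(16, 3) = 1.
Back-substitute for Bézout coefficients:
  1 = 16 - 5×3
  ... = 16×(1) + 3×(-5)
Scale by 98: particular solution (98, -490); reduce u mod 3: (2, 22).
General solution: u = 2 + 3t, v = 22 - 16t for integer t.
-8 ≤ 2 + 3t ≤ 26 gives t ∈ [-3, 8], which is 12 values.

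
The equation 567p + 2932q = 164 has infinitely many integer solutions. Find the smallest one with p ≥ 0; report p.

52

gcd(2932, 567) = 1.
1 divides 164, so solutions exist.
By Bézout, 567*(-393) + 2932*(76) = 1.
Scale by 164/1 = 164: (p₀, q₀) = (-64452, 12464).
General solution: p = -64452 + 2932t, q = 12464 - 567t for integer t.
p ≥ 0: smallest is -64452 mod 2932 = 52 (at t = 22), with q = -10.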